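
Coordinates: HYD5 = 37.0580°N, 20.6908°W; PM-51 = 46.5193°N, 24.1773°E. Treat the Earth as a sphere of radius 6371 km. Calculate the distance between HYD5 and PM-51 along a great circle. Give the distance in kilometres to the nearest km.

Δφ = 9.4613°,  Δλ = 44.8681°
a = sin²(Δφ/2) + cos φ₁ cos φ₂ sin²(Δλ/2) = 0.086773
c = 2·arcsin(√a) = 0.598018 rad = 34.2639°
d = R·c = 6371 × 0.598018 = 3810.0 km

3810 km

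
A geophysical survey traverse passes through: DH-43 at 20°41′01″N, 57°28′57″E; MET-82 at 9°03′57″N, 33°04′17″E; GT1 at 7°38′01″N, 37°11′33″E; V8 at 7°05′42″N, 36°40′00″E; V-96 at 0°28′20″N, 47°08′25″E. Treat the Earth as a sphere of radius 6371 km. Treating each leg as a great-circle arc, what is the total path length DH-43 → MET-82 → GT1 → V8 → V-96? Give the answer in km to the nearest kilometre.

DH-43: φ = +20.68361°, λ = +57.48250°
MET-82: φ = +9.06583°, λ = +33.07139°
GT1: φ = +7.63361°, λ = +37.19250°
V8: φ = +7.09500°, λ = +36.66667°
V-96: φ = +0.47222°, λ = +47.14028°
DH-43→MET-82: c = 0.458035 rad, d = 2918.14 km
MET-82→GT1: c = 0.075425 rad, d = 480.53 km
GT1→V8: c = 0.013085 rad, d = 83.36 km
V8→V-96: c = 0.215854 rad, d = 1375.20 km
Total = 2918.14 + 480.53 + 83.36 + 1375.20 = 4857.24 km

4857 km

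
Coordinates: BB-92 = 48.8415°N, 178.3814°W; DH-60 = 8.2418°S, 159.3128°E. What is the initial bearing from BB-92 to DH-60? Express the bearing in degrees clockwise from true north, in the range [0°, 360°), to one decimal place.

205.6°

Δλ = -22.3058°
y = sin Δλ · cos φ₂ = -0.375630
x = cos φ₁ sin φ₂ − sin φ₁ cos φ₂ cos Δλ = -0.783705
θ = atan2(y, x) = -154.3916° → 205.6084° (mod 360°)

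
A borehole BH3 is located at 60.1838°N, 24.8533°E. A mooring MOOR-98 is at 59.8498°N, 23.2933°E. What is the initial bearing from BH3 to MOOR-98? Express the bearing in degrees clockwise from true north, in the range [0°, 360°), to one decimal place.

247.5°

Δλ = -1.5600°
y = sin Δλ · cos φ₂ = -0.013674
x = cos φ₁ sin φ₂ − sin φ₁ cos φ₂ cos Δλ = -0.005668
θ = atan2(y, x) = -112.5145° → 247.4855° (mod 360°)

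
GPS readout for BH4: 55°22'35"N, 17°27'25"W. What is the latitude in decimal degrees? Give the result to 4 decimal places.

55° + 22′/60 + 35″/3600 = 55 + 0.36667 + 0.00972 = 55.3764°

55.3764°N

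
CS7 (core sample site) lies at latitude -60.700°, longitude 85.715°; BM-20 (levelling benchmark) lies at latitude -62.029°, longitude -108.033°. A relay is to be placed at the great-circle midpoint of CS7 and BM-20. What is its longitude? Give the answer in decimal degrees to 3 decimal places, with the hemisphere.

Bx = cos φ₂ cos Δλ = -0.455587,  By = cos φ₂ sin Δλ = 0.111465
φₘ = atan2(sin φ₁ + sin φ₂, √((cos φ₁ + Bx)² + By²)) = -86.20353°
λₘ = λ₁ + atan2(By, cos φ₁ + Bx) = 158.84809°

158.848°E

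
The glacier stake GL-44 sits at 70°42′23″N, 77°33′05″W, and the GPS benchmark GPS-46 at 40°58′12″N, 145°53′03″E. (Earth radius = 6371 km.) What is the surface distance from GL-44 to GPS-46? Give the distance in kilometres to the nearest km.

GL-44: φ = +70.70639°, λ = -77.55139°
GPS-46: φ = +40.97000°, λ = +145.88417°
Δφ = -29.7364°,  Δλ = -136.5644°
a = sin²(Δφ/2) + cos φ₁ cos φ₂ sin²(Δλ/2) = 0.281158
c = 2·arcsin(√a) = 1.117776 rad = 64.0438°
d = R·c = 6371 × 1.117776 = 7121.3 km

7121 km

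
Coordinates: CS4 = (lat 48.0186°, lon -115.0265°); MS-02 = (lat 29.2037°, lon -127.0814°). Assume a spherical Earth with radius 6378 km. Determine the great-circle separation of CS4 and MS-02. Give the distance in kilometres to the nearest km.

2336 km

Δφ = -18.8149°,  Δλ = -12.0549°
a = sin²(Δφ/2) + cos φ₁ cos φ₂ sin²(Δλ/2) = 0.033155
c = 2·arcsin(√a) = 0.366213 rad = 20.9825°
d = R·c = 6378 × 0.366213 = 2335.7 km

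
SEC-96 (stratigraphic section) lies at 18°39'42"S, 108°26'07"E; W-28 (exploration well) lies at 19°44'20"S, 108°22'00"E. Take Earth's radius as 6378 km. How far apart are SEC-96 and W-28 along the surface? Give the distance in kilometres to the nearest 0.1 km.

SEC-96: φ = -18.66167°, λ = +108.43528°
W-28: φ = -19.73889°, λ = +108.36667°
Δφ = -1.0772°,  Δλ = -0.0686°
a = sin²(Δφ/2) + cos φ₁ cos φ₂ sin²(Δλ/2) = 0.000089
c = 2·arcsin(√a) = 0.018835 rad = 1.0792°
d = R·c = 6378 × 0.018835 = 120.1 km

120.1 km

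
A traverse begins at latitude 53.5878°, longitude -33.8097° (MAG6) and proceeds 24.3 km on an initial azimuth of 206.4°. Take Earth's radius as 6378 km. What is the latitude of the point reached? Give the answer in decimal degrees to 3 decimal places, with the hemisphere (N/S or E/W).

53.392°N

δ = d/R = 24.3/6378 = 0.003810 rad
φ₂ = arcsin(sin φ₁ cos δ + cos φ₁ sin δ cos θ)
   = arcsin(0.80477·0.99999 + 0.59359·0.00381·-0.89571) = 53.39216°
λ₂ = λ₁ + atan2(sin θ sin δ cos φ₁, cos δ − sin φ₁ sin φ₂) = -33.97246°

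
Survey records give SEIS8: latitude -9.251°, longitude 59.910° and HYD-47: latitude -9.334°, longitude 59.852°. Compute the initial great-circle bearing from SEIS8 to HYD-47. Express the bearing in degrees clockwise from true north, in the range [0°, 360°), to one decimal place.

Δλ = -0.0580°
y = sin Δλ · cos φ₂ = -0.000999
x = cos φ₁ sin φ₂ − sin φ₁ cos φ₂ cos Δλ = -0.001449
θ = atan2(y, x) = -145.4136° → 214.5864° (mod 360°)

214.6°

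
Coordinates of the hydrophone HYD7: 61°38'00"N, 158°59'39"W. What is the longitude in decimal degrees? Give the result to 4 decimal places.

158.9942°W

158° + 59′/60 + 39″/3600 = 158 + 0.98333 + 0.01083 = 158.9942°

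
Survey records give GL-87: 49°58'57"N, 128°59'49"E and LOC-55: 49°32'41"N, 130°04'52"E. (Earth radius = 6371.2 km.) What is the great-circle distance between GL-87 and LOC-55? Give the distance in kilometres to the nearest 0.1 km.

91.8 km

GL-87: φ = +49.98250°, λ = +128.99694°
LOC-55: φ = +49.54472°, λ = +130.08111°
Δφ = -0.4378°,  Δλ = 1.0842°
a = sin²(Δφ/2) + cos φ₁ cos φ₂ sin²(Δλ/2) = 0.000052
c = 2·arcsin(√a) = 0.014414 rad = 0.8259°
d = R·c = 6371.2 × 0.014414 = 91.8 km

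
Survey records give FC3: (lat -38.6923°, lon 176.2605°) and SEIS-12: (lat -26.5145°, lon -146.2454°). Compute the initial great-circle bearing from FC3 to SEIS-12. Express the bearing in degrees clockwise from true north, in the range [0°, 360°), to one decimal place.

80.1°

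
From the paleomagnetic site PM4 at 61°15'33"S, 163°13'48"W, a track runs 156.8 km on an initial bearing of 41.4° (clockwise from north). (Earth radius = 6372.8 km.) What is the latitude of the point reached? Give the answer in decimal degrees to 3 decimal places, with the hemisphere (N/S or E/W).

60.188°S

PM4: φ = -61.25917°, λ = -163.23000°
δ = d/R = 156.8/6372.8 = 0.024605 rad
φ₂ = arcsin(sin φ₁ cos δ + cos φ₁ sin δ cos θ)
   = arcsin(-0.87680·0.99970 + 0.48085·0.02460·0.75011) = -60.18837°
λ₂ = λ₁ + atan2(sin θ sin δ cos φ₁, cos δ − sin φ₁ sin φ₂) = -161.35461°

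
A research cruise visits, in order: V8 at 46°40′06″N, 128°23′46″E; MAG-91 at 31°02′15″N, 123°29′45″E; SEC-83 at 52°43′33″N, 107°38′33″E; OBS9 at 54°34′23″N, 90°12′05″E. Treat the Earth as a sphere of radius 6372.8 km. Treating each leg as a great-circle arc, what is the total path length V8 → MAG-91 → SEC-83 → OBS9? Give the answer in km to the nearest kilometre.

V8: φ = +46.66833°, λ = +128.39611°
MAG-91: φ = +31.03750°, λ = +123.49583°
SEC-83: φ = +52.72583°, λ = +107.64250°
OBS9: φ = +54.57306°, λ = +90.20139°
V8→MAG-91: c = 0.280675 rad, d = 1788.69 km
MAG-91→SEC-83: c = 0.428788 rad, d = 2732.58 km
SEC-83→OBS9: c = 0.182790 rad, d = 1164.88 km
Total = 1788.69 + 2732.58 + 1164.88 = 5686.15 km

5686 km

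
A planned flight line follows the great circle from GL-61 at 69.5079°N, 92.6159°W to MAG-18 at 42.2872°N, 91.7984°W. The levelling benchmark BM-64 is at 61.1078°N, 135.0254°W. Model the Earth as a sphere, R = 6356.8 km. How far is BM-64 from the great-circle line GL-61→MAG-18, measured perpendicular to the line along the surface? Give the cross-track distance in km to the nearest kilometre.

δ₁₃ = central angle GL-61→BM-64 = 0.333158 rad  (haversine)
θ₁₃ = bearing GL-61→BM-64 = 265.148°,  θ₁₂ = bearing GL-61→MAG-18 = 178.678°
dₓₜ = R·arcsin(sin δ₁₃ · sin(θ₁₃ − θ₁₂)) = 6356.8·arcsin(0.32703·sin(86.470°)) = 2113.647 km
|dₓₜ| = 2113.647 km

2114 km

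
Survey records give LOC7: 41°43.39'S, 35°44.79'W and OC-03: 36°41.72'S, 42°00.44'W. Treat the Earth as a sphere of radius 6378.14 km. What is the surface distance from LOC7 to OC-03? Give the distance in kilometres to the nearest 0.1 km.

777.3 km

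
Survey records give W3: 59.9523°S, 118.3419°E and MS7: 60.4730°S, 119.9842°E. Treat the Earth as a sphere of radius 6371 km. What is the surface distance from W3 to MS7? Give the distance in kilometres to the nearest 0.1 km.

Δφ = -0.5207°,  Δλ = 1.6423°
a = sin²(Δφ/2) + cos φ₁ cos φ₂ sin²(Δλ/2) = 0.000071
c = 2·arcsin(√a) = 0.016892 rad = 0.9678°
d = R·c = 6371 × 0.016892 = 107.6 km

107.6 km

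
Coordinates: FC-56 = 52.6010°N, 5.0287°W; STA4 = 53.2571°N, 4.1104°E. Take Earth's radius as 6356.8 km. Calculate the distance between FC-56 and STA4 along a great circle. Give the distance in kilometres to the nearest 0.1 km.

Δφ = 0.6561°,  Δλ = 9.1391°
a = sin²(Δφ/2) + cos φ₁ cos φ₂ sin²(Δλ/2) = 0.002339
c = 2·arcsin(√a) = 0.096763 rad = 5.5441°
d = R·c = 6356.8 × 0.096763 = 615.1 km

615.1 km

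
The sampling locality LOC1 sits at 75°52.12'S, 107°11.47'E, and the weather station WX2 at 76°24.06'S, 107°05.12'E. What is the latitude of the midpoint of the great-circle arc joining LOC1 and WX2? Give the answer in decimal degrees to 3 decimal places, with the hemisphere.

76.135°S

LOC1: φ = -75.86867°, λ = +107.19117°
WX2: φ = -76.40100°, λ = +107.08533°
Bx = cos φ₂ cos Δλ = 0.235125,  By = cos φ₂ sin Δλ = -0.000434
φₘ = atan2(sin φ₁ + sin φ₂, √((cos φ₁ + Bx)² + By²)) = -76.13484°
λₘ = λ₁ + atan2(By, cos φ₁ + Bx) = 107.13925°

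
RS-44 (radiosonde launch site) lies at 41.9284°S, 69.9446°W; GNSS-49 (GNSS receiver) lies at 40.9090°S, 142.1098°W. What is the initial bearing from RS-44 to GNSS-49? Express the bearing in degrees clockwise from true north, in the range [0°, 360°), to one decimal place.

245.2°

Δλ = -72.1652°
y = sin Δλ · cos φ₂ = -0.719432
x = cos φ₁ sin φ₂ − sin φ₁ cos φ₂ cos Δλ = -0.332536
θ = atan2(y, x) = -114.8074° → 245.1926° (mod 360°)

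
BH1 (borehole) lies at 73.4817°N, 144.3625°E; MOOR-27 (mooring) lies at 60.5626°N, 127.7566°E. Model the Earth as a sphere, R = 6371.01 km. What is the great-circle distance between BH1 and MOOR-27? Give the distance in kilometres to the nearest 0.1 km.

Δφ = -12.9191°,  Δλ = -16.6059°
a = sin²(Δφ/2) + cos φ₁ cos φ₂ sin²(Δλ/2) = 0.015571
c = 2·arcsin(√a) = 0.250217 rad = 14.3364°
d = R·c = 6371.01 × 0.250217 = 1594.1 km

1594.1 km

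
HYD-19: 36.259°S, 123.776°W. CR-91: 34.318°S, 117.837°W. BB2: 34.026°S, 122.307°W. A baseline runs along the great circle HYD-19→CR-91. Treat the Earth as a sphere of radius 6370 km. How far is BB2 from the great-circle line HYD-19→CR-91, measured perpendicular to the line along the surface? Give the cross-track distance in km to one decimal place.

185.7 km

δ₁₃ = central angle HYD-19→BB2 = 0.044253 rad  (haversine)
θ₁₃ = bearing HYD-19→BB2 = 28.704°,  θ₁₂ = bearing HYD-19→CR-91 = 69.915°
dₓₜ = R·arcsin(sin δ₁₃ · sin(θ₁₃ − θ₁₂)) = 6370·arcsin(0.04424·sin(-41.211°)) = -185.685 km
|dₓₜ| = 185.685 km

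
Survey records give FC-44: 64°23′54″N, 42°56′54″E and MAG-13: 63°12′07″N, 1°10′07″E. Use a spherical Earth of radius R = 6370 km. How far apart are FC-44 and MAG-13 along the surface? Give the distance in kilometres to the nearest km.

FC-44: φ = +64.39833°, λ = +42.94833°
MAG-13: φ = +63.20194°, λ = +1.16861°
Δφ = -1.1964°,  Δλ = -41.7797°
a = sin²(Δφ/2) + cos φ₁ cos φ₂ sin²(Δλ/2) = 0.024879
c = 2·arcsin(√a) = 0.316783 rad = 18.1503°
d = R·c = 6370 × 0.316783 = 2017.9 km

2018 km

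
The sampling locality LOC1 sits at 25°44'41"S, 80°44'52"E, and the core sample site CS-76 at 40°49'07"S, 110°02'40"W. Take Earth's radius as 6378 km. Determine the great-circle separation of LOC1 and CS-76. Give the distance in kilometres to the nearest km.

12544 km

LOC1: φ = -25.74472°, λ = +80.74778°
CS-76: φ = -40.81861°, λ = -110.04444°
Δφ = -15.0739°,  Δλ = 169.2078°
a = sin²(Δφ/2) + cos φ₁ cos φ₂ sin²(Δλ/2) = 0.692839
c = 2·arcsin(√a) = 1.966739 rad = 112.6859°
d = R·c = 6378 × 1.966739 = 12543.9 km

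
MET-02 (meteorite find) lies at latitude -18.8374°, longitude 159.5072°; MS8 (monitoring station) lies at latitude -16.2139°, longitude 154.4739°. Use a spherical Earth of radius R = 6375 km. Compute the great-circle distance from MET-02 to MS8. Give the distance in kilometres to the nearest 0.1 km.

Δφ = 2.6235°,  Δλ = -5.0333°
a = sin²(Δφ/2) + cos φ₁ cos φ₂ sin²(Δλ/2) = 0.002276
c = 2·arcsin(√a) = 0.095457 rad = 5.4693°
d = R·c = 6375 × 0.095457 = 608.5 km

608.5 km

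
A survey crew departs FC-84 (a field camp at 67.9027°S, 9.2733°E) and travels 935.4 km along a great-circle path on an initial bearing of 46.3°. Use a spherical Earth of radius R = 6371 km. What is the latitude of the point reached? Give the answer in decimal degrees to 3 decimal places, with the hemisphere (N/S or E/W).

δ = d/R = 935.4/6371 = 0.146822 rad
φ₂ = arcsin(sin φ₁ cos δ + cos φ₁ sin δ cos θ)
   = arcsin(-0.92655·0.98924 + 0.37618·0.14629·0.69088) = -61.46869°
λ₂ = λ₁ + atan2(sin θ sin δ cos φ₁, cos δ − sin φ₁ sin φ₂) = 22.06666°

61.469°S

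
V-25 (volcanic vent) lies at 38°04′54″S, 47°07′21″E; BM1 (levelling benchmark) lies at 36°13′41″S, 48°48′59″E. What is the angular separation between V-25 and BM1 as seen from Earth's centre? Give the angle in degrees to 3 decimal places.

2.293°

V-25: φ = -38.08167°, λ = +47.12250°
BM1: φ = -36.22806°, λ = +48.81639°
Δφ = 1.8536°,  Δλ = 1.6939°
a = sin²(Δφ/2) + cos φ₁ cos φ₂ sin²(Δλ/2) = 0.000400
c = 2·arcsin(√a) = 0.040021 rad = 2.2930°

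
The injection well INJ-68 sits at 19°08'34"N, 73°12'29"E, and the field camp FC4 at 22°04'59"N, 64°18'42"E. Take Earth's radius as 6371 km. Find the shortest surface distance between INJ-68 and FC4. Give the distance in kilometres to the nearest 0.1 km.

981.7 km

INJ-68: φ = +19.14278°, λ = +73.20806°
FC4: φ = +22.08306°, λ = +64.31167°
Δφ = 2.9403°,  Δλ = -8.8964°
a = sin²(Δφ/2) + cos φ₁ cos φ₂ sin²(Δλ/2) = 0.005924
c = 2·arcsin(√a) = 0.154087 rad = 8.8285°
d = R·c = 6371 × 0.154087 = 981.7 km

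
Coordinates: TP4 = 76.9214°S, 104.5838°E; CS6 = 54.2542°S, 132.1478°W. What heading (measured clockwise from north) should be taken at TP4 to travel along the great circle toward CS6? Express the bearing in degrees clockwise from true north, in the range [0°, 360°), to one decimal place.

Δλ = 123.2684°
y = sin Δλ · cos φ₂ = 0.488447
x = cos φ₁ sin φ₂ − sin φ₁ cos φ₂ cos Δλ = -0.495810
θ = atan2(y, x) = 135.4286° → 135.4286° (mod 360°)

135.4°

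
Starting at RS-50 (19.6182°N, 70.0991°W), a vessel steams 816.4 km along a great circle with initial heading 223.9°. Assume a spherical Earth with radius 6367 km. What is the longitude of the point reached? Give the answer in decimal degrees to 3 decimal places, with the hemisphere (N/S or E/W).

δ = d/R = 816.4/6367 = 0.128224 rad
φ₂ = arcsin(sin φ₁ cos δ + cos φ₁ sin δ cos θ)
   = arcsin(0.33575·0.99179 + 0.94195·0.12787·-0.72055) = 14.25302°
λ₂ = λ₁ + atan2(sin θ sin δ cos φ₁, cos δ − sin φ₁ sin φ₂) = -75.34804°

75.348°W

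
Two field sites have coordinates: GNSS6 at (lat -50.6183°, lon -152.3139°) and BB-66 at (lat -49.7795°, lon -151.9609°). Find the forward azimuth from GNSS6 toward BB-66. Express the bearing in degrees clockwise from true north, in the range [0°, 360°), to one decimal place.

Δλ = 0.3530°
y = sin Δλ · cos φ₂ = 0.003978
x = cos φ₁ sin φ₂ − sin φ₁ cos φ₂ cos Δλ = 0.014630
θ = atan2(y, x) = 15.2127° → 15.2127° (mod 360°)

15.2°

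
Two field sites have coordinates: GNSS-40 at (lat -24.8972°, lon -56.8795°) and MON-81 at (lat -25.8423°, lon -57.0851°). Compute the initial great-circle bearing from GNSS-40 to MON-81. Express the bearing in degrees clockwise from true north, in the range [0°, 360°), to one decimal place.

Δλ = -0.2056°
y = sin Δλ · cos φ₂ = -0.003230
x = cos φ₁ sin φ₂ − sin φ₁ cos φ₂ cos Δλ = -0.016497
θ = atan2(y, x) = -168.9234° → 191.0766° (mod 360°)

191.1°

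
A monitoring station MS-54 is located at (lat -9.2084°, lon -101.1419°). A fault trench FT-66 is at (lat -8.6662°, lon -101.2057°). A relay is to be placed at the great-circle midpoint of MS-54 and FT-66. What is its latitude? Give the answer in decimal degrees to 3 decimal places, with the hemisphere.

8.937°S

Bx = cos φ₂ cos Δλ = 0.988582,  By = cos φ₂ sin Δλ = -0.001101
φₘ = atan2(sin φ₁ + sin φ₂, √((cos φ₁ + Bx)² + By²)) = -8.93730°
λₘ = λ₁ + atan2(By, cos φ₁ + Bx) = -101.17382°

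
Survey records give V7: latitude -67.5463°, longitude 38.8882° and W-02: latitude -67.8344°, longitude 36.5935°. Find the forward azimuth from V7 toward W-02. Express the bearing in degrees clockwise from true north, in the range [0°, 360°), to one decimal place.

Δλ = -2.2947°
y = sin Δλ · cos φ₂ = -0.015106
x = cos φ₁ sin φ₂ − sin φ₁ cos φ₂ cos Δλ = -0.005308
θ = atan2(y, x) = -109.3599° → 250.6401° (mod 360°)

250.6°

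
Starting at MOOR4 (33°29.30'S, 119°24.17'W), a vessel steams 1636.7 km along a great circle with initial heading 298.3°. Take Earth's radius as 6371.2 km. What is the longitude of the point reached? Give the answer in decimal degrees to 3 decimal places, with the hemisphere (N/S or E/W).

133.774°W

MOOR4: φ = -33.48833°, λ = -119.40283°
δ = d/R = 1636.7/6371.2 = 0.256890 rad
φ₂ = arcsin(sin φ₁ cos δ + cos φ₁ sin δ cos θ)
   = arcsin(-0.55177·0.96718 + 0.83400·0.25407·0.47409) = -25.67098°
λ₂ = λ₁ + atan2(sin θ sin δ cos φ₁, cos δ − sin φ₁ sin φ₂) = -133.77417°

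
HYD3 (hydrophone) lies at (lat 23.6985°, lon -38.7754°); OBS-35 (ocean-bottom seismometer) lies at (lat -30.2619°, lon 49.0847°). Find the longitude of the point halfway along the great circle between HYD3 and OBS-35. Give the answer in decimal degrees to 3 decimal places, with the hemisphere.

3.544°E

Bx = cos φ₂ cos Δλ = 0.032251,  By = cos φ₂ sin Δλ = 0.863129
φₘ = atan2(sin φ₁ + sin φ₂, √((cos φ₁ + Bx)² + By²)) = -4.55033°
λₘ = λ₁ + atan2(By, cos φ₁ + Bx) = 3.54389°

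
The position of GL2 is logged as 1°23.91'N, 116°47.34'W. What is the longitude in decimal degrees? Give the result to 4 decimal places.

116.7890°W

116° + 47.34′/60 = 116 + 0.78900 = 116.7890°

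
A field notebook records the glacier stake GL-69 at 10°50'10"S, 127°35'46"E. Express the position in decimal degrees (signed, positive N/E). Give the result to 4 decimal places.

-10.8361°, +127.5961°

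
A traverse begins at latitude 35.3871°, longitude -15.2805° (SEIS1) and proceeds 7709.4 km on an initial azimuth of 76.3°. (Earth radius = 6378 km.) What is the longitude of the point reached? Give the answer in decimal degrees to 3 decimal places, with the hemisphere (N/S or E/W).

δ = d/R = 7709.4/6378 = 1.208749 rad
φ₂ = arcsin(sin φ₁ cos δ + cos φ₁ sin δ cos θ)
   = arcsin(0.57910·0.35419 + 0.81526·0.93517·0.23684) = 22.68582°
λ₂ = λ₁ + atan2(sin θ sin δ cos φ₁, cos δ − sin φ₁ sin φ₂) = 64.70177°

64.702°E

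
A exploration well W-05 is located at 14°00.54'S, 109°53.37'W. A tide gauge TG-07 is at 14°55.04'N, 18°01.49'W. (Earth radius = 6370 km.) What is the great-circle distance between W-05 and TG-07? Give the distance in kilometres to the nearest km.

W-05: φ = -14.00900°, λ = -109.88950°
TG-07: φ = +14.91733°, λ = -18.02483°
Δφ = 28.9263°,  Δλ = 91.8647°
a = sin²(Δφ/2) + cos φ₁ cos φ₂ sin²(Δλ/2) = 0.546412
c = 2·arcsin(√a) = 1.663753 rad = 95.3260°
d = R·c = 6370 × 1.663753 = 10598.1 km

10598 km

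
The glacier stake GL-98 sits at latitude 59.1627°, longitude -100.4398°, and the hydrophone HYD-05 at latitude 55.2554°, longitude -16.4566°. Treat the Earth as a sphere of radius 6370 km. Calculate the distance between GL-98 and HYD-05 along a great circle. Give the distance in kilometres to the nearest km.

Δφ = -3.9073°,  Δλ = 83.9832°
a = sin²(Δφ/2) + cos φ₁ cos φ₂ sin²(Δλ/2) = 0.131922
c = 2·arcsin(√a) = 0.743423 rad = 42.5950°
d = R·c = 6370 × 0.743423 = 4735.6 km

4736 km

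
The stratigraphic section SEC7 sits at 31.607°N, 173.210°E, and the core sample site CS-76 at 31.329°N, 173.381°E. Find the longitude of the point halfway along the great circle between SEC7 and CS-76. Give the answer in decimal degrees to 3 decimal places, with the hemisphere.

173.296°E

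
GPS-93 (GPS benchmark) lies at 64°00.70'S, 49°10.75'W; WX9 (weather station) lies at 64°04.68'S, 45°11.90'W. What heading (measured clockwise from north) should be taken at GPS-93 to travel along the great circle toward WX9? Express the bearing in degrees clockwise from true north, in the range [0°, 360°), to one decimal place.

GPS-93: φ = -64.01167°, λ = -49.17917°
WX9: φ = -64.07800°, λ = -45.19833°
Δλ = 3.9808°
y = sin Δλ · cos φ₂ = 0.030348
x = cos φ₁ sin φ₂ − sin φ₁ cos φ₂ cos Δλ = -0.002106
θ = atan2(y, x) = 93.9693° → 93.9693° (mod 360°)

94.0°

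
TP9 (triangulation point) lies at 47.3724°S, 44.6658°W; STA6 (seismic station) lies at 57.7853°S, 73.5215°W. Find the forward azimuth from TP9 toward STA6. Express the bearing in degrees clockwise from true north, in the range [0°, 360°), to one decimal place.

228.3°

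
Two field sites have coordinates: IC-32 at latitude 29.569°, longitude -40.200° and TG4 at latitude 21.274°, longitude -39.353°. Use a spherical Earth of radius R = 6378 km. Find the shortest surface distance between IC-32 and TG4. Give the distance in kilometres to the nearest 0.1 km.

927.3 km

Δφ = -8.2950°,  Δλ = 0.8470°
a = sin²(Δφ/2) + cos φ₁ cos φ₂ sin²(Δλ/2) = 0.005275
c = 2·arcsin(√a) = 0.145388 rad = 8.3301°
d = R·c = 6378 × 0.145388 = 927.3 km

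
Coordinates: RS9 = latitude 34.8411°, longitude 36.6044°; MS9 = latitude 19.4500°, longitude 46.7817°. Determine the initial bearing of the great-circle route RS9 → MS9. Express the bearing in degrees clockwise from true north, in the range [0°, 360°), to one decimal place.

147.0°

Δλ = 10.1773°
y = sin Δλ · cos φ₂ = 0.166611
x = cos φ₁ sin φ₂ − sin φ₁ cos φ₂ cos Δλ = -0.256930
θ = atan2(y, x) = 147.0379° → 147.0379° (mod 360°)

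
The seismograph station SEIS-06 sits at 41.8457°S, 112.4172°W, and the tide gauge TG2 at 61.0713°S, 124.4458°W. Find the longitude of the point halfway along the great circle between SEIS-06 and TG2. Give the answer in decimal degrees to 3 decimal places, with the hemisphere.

Bx = cos φ₂ cos Δλ = 0.473100,  By = cos φ₂ sin Δλ = -0.100807
φₘ = atan2(sin φ₁ + sin φ₂, √((cos φ₁ + Bx)² + By²)) = -51.60553°
λₘ = λ₁ + atan2(By, cos φ₁ + Bx) = -117.14831°

117.148°W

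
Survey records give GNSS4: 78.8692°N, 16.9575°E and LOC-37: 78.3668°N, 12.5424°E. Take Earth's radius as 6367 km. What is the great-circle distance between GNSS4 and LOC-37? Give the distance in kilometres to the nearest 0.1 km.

111.7 km

Δφ = -0.5024°,  Δλ = -4.4151°
a = sin²(Δφ/2) + cos φ₁ cos φ₂ sin²(Δλ/2) = 0.000077
c = 2·arcsin(√a) = 0.017548 rad = 1.0054°
d = R·c = 6367 × 0.017548 = 111.7 km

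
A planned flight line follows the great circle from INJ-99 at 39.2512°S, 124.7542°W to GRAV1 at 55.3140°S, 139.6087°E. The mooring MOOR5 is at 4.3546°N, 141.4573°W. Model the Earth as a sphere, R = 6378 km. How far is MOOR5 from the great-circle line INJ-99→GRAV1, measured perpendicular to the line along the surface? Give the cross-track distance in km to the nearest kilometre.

δ₁₃ = central angle INJ-99→MOOR5 = 0.807201 rad  (haversine)
θ₁₃ = bearing INJ-99→MOOR5 = 336.626°,  θ₁₂ = bearing INJ-99→GRAV1 = 220.117°
dₓₜ = R·arcsin(sin δ₁₃ · sin(θ₁₃ − θ₁₂)) = 6378·arcsin(0.72235·sin(116.509°)) = 4482.909 km
|dₓₜ| = 4482.909 km

4483 km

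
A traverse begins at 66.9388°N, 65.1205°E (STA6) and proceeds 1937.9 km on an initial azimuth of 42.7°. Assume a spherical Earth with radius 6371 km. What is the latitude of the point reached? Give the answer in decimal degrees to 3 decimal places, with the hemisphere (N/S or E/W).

74.595°N

δ = d/R = 1937.9/6371 = 0.304175 rad
φ₂ = arcsin(sin φ₁ cos δ + cos φ₁ sin δ cos θ)
   = arcsin(0.92009·0.95409 + 0.39171·0.29951·0.73491) = 74.59464°
λ₂ = λ₁ + atan2(sin θ sin δ cos φ₁, cos δ − sin φ₁ sin φ₂) = 114.99190°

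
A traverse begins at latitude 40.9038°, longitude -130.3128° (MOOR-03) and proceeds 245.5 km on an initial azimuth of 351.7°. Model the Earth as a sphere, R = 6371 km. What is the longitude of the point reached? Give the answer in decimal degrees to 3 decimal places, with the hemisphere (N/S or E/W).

130.749°W

δ = d/R = 245.5/6371 = 0.038534 rad
φ₂ = arcsin(sin φ₁ cos δ + cos φ₁ sin δ cos θ)
   = arcsin(0.65479·0.99926 + 0.75581·0.03852·0.98953) = 43.08770°
λ₂ = λ₁ + atan2(sin θ sin δ cos φ₁, cos δ − sin φ₁ sin φ₂) = -130.74911°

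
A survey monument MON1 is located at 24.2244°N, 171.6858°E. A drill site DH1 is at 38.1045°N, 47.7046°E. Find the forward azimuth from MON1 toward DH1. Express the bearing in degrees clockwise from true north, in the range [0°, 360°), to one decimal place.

318.7°

Δλ = -123.9812°
y = sin Δλ · cos φ₂ = -0.652503
x = cos φ₁ sin φ₂ − sin φ₁ cos φ₂ cos Δλ = 0.743217
θ = atan2(y, x) = -41.2813° → 318.7187° (mod 360°)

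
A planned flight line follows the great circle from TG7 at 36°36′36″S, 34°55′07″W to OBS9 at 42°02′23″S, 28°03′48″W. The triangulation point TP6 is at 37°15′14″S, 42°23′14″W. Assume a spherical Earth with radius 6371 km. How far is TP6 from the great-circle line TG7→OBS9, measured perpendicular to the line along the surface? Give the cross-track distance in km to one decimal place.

554.4 km

TG7: φ = -36.61000°, λ = -34.91861°
OBS9: φ = -42.03972°, λ = -28.06333°
TP6: φ = -37.25389°, λ = -42.38722°
δ₁₃ = central angle TG7→TP6 = 0.104773 rad  (haversine)
θ₁₃ = bearing TG7→TP6 = 261.607°,  θ₁₂ = bearing TG7→OBS9 = 137.808°
dₓₜ = R·arcsin(sin δ₁₃ · sin(θ₁₃ − θ₁₂)) = 6371·arcsin(0.10458·sin(123.799°)) = 554.379 km
|dₓₜ| = 554.379 km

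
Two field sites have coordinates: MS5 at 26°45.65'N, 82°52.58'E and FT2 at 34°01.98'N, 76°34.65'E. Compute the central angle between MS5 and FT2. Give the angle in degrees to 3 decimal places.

MS5: φ = +26.76083°, λ = +82.87633°
FT2: φ = +34.03300°, λ = +76.57750°
Δφ = 7.2722°,  Δλ = -6.2988°
a = sin²(Δφ/2) + cos φ₁ cos φ₂ sin²(Δλ/2) = 0.006255
c = 2·arcsin(√a) = 0.158348 rad = 9.0727°

9.073°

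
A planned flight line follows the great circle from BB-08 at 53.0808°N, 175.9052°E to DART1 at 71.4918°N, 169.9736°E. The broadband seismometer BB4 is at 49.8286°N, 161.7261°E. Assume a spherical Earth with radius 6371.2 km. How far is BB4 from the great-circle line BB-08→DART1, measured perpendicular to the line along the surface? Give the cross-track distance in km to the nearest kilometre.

δ₁₃ = central angle BB-08→BB4 = 0.163985 rad  (haversine)
θ₁₃ = bearing BB-08→BB4 = 255.448°,  θ₁₂ = bearing BB-08→DART1 = 354.095°
dₓₜ = R·arcsin(sin δ₁₃ · sin(θ₁₃ − θ₁₂)) = 6371.2·arcsin(0.16325·sin(-98.648°)) = -1032.799 km
|dₓₜ| = 1032.799 km

1033 km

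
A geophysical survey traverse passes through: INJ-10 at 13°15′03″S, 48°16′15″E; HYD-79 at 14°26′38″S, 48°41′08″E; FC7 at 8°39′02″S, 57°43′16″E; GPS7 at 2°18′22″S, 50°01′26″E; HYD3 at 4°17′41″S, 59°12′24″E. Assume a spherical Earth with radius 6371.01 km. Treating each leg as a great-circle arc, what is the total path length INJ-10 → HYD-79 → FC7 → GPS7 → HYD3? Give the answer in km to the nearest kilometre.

3465 km

INJ-10: φ = -13.25083°, λ = +48.27083°
HYD-79: φ = -14.44389°, λ = +48.68556°
FC7: φ = -8.65056°, λ = +57.72111°
GPS7: φ = -2.30611°, λ = +50.02389°
HYD3: φ = -4.29472°, λ = +59.20667°
INJ-10→HYD-79: c = 0.021977 rad, d = 140.01 km
HYD-79→FC7: c = 0.184585 rad, d = 1175.99 km
FC7→GPS7: c = 0.173567 rad, d = 1105.80 km
GPS7→HYD3: c = 0.163717 rad, d = 1043.04 km
Total = 140.01 + 1175.99 + 1105.80 + 1043.04 = 3464.85 km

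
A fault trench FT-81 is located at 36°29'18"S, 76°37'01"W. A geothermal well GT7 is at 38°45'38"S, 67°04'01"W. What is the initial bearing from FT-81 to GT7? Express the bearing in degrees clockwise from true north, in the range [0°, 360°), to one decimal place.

109.6°

FT-81: φ = -36.48833°, λ = -76.61694°
GT7: φ = -38.76056°, λ = -67.06694°
Δλ = 9.5500°
y = sin Δλ · cos φ₂ = 0.129370
x = cos φ₁ sin φ₂ − sin φ₁ cos φ₂ cos Δλ = -0.046074
θ = atan2(y, x) = 109.6028° → 109.6028° (mod 360°)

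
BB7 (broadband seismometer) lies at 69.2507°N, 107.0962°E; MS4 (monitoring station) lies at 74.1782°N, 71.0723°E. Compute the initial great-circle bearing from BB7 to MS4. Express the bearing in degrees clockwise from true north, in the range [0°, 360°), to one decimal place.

310.0°

Δλ = -36.0239°
y = sin Δλ · cos φ₂ = -0.160349
x = cos φ₁ sin φ₂ − sin φ₁ cos φ₂ cos Δλ = 0.134651
θ = atan2(y, x) = -49.9786° → 310.0214° (mod 360°)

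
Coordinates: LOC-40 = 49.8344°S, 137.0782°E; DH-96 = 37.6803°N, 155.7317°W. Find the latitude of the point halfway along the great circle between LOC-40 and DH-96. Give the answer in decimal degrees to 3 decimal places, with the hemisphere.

Bx = cos φ₂ cos Δλ = 0.306819,  By = cos φ₂ sin Δλ = 0.729541
φₘ = atan2(sin φ₁ + sin φ₂, √((cos φ₁ + Bx)² + By²)) = -7.26717°
λₘ = λ₁ + atan2(By, cos φ₁ + Bx) = 174.54731°

7.267°S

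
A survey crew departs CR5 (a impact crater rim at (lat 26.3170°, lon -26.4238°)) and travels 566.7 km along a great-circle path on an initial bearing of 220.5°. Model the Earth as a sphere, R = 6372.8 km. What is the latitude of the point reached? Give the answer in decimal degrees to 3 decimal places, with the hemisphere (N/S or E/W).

δ = d/R = 566.7/6372.8 = 0.088925 rad
φ₂ = arcsin(sin φ₁ cos δ + cos φ₁ sin δ cos θ)
   = arcsin(0.44334·0.99605 + 0.89635·0.08881·-0.76041) = 22.39903°
λ₂ = λ₁ + atan2(sin θ sin δ cos φ₁, cos δ − sin φ₁ sin φ₂) = -30.00038°

22.399°N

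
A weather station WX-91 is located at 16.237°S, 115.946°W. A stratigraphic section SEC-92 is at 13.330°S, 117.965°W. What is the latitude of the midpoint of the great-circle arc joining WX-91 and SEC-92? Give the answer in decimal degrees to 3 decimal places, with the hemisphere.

Bx = cos φ₂ cos Δλ = 0.972454,  By = cos φ₂ sin Δλ = -0.034282
φₘ = atan2(sin φ₁ + sin φ₂, √((cos φ₁ + Bx)² + By²)) = -14.78569°
λₘ = λ₁ + atan2(By, cos φ₁ + Bx) = -116.96226°

14.786°S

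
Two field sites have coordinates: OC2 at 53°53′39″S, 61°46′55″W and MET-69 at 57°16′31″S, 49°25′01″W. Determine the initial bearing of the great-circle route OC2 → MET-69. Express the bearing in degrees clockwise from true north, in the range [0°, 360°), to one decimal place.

120.8°

OC2: φ = -53.89417°, λ = -61.78194°
MET-69: φ = -57.27528°, λ = -49.41694°
Δλ = 12.3650°
y = sin Δλ · cos φ₂ = 0.115764
x = cos φ₁ sin φ₂ − sin φ₁ cos φ₂ cos Δλ = -0.069109
θ = atan2(y, x) = 120.8364° → 120.8364° (mod 360°)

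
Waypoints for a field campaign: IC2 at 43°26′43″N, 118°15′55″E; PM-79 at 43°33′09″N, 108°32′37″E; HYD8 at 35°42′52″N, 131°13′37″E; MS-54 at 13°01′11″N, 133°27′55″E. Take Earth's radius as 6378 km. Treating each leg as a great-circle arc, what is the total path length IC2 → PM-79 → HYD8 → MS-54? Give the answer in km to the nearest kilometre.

5443 km

IC2: φ = +43.44528°, λ = +118.26528°
PM-79: φ = +43.55250°, λ = +108.54361°
HYD8: φ = +35.71444°, λ = +131.22694°
MS-54: φ = +13.01972°, λ = +133.46528°
IC2→PM-79: c = 0.123024 rad, d = 784.65 km
PM-79→HYD8: c = 0.332769 rad, d = 2122.40 km
HYD8→MS-54: c = 0.397659 rad, d = 2536.27 km
Total = 784.65 + 2122.40 + 2536.27 = 5443.32 km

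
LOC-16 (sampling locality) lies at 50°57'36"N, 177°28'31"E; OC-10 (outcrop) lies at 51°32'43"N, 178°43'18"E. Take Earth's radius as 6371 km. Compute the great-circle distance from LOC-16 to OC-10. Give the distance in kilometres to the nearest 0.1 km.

108.4 km

LOC-16: φ = +50.96000°, λ = +177.47528°
OC-10: φ = +51.54528°, λ = +178.72167°
Δφ = 0.5853°,  Δλ = 1.2464°
a = sin²(Δφ/2) + cos φ₁ cos φ₂ sin²(Δλ/2) = 0.000072
c = 2·arcsin(√a) = 0.017021 rad = 0.9752°
d = R·c = 6371 × 0.017021 = 108.4 km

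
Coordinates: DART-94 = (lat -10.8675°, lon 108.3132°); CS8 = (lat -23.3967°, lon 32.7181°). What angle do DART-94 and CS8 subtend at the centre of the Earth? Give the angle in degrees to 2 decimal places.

72.60°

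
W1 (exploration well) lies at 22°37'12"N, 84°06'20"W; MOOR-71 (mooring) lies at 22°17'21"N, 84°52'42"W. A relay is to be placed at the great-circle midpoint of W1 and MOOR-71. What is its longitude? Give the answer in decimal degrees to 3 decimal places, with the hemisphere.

W1: φ = +22.62000°, λ = -84.10556°
MOOR-71: φ = +22.28917°, λ = -84.87833°
Bx = cos φ₂ cos Δλ = 0.925197,  By = cos φ₂ sin Δλ = -0.012479
φₘ = atan2(sin φ₁ + sin φ₂, √((cos φ₁ + Bx)² + By²)) = 22.45504°
λₘ = λ₁ + atan2(By, cos φ₁ + Bx) = -84.49241°

84.492°W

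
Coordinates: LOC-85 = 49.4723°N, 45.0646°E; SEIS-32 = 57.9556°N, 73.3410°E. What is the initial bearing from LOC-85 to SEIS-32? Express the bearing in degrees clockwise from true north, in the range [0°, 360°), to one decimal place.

52.1°

Δλ = 28.2764°
y = sin Δλ · cos φ₂ = 0.251348
x = cos φ₁ sin φ₂ − sin φ₁ cos φ₂ cos Δλ = 0.195644
θ = atan2(y, x) = 52.1035° → 52.1035° (mod 360°)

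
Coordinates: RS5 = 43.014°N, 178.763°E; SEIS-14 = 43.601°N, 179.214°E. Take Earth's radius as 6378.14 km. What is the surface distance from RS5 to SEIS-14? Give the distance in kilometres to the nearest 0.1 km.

Δφ = 0.5870°,  Δλ = 0.4510°
a = sin²(Δφ/2) + cos φ₁ cos φ₂ sin²(Δλ/2) = 0.000034
c = 2·arcsin(√a) = 0.011738 rad = 0.6725°
d = R·c = 6378.14 × 0.011738 = 74.9 km

74.9 km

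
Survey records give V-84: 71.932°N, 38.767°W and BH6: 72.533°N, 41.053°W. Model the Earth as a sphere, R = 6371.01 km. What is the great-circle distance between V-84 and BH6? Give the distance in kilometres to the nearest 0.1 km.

102.4 km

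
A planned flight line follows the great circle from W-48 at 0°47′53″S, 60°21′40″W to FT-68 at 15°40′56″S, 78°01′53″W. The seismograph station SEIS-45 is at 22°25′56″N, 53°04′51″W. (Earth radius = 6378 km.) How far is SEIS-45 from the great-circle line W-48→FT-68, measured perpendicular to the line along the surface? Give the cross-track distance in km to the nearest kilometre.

1404 km

W-48: φ = -0.79806°, λ = -60.36111°
FT-68: φ = -15.68222°, λ = -78.03139°
SEIS-45: φ = +22.43222°, λ = -53.08083°
δ₁₃ = central angle W-48→SEIS-45 = 0.423938 rad  (haversine)
θ₁₃ = bearing W-48→SEIS-45 = 16.544°,  θ₁₂ = bearing W-48→FT-68 = 228.616°
dₓₜ = R·arcsin(sin δ₁₃ · sin(θ₁₃ − θ₁₂)) = 6378·arcsin(0.41135·sin(-212.072°)) = 1404.418 km
|dₓₜ| = 1404.418 km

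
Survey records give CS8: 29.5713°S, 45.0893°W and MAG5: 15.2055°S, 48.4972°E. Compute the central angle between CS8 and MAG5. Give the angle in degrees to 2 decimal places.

Δφ = 14.3658°,  Δλ = 93.5865°
a = sin²(Δφ/2) + cos φ₁ cos φ₂ sin²(Δλ/2) = 0.461532
c = 2·arcsin(√a) = 1.493785 rad = 85.5876°

85.59°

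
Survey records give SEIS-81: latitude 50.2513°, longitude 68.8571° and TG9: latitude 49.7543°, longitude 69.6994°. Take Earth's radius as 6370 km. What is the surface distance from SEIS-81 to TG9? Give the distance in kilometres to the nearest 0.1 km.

Δφ = -0.4970°,  Δλ = 0.8423°
a = sin²(Δφ/2) + cos φ₁ cos φ₂ sin²(Δλ/2) = 0.000041
c = 2·arcsin(√a) = 0.012827 rad = 0.7349°
d = R·c = 6370 × 0.012827 = 81.7 km

81.7 km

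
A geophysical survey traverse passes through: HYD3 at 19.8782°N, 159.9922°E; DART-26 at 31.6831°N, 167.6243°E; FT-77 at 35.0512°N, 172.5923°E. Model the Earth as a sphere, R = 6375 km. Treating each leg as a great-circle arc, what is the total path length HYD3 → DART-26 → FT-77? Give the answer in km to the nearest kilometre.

2113 km

HYD3→DART-26: c = 0.238216 rad, d = 1518.62 km
DART-26→FT-77: c = 0.093248 rad, d = 594.45 km
Total = 1518.62 + 594.45 = 2113.08 km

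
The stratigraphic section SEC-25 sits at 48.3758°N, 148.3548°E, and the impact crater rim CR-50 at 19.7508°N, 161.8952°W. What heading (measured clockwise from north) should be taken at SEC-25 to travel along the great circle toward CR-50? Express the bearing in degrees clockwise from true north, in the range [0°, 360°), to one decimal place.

107.8°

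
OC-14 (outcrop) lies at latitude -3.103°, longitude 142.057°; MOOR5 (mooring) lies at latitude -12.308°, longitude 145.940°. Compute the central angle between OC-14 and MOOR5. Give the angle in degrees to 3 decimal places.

9.975°

Δφ = -9.2050°,  Δλ = 3.8830°
a = sin²(Δφ/2) + cos φ₁ cos φ₂ sin²(Δλ/2) = 0.007559
c = 2·arcsin(√a) = 0.174100 rad = 9.9752°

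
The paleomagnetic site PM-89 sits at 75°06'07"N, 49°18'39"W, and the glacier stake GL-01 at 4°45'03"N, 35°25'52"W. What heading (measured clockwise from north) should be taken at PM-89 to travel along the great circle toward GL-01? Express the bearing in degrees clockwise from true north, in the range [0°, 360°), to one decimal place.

PM-89: φ = +75.10194°, λ = -49.31083°
GL-01: φ = +4.75083°, λ = -35.43111°
Δλ = 13.8797°
y = sin Δλ · cos φ₂ = 0.239060
x = cos φ₁ sin φ₂ − sin φ₁ cos φ₂ cos Δλ = -0.913651
θ = atan2(y, x) = 165.3371° → 165.3371° (mod 360°)

165.3°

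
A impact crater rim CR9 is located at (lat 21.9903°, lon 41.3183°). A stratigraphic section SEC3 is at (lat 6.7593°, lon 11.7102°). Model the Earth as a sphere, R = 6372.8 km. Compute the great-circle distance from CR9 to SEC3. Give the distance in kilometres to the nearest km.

Δφ = -15.2310°,  Δλ = -29.6081°
a = sin²(Δφ/2) + cos φ₁ cos φ₂ sin²(Δλ/2) = 0.077680
c = 2·arcsin(√a) = 0.564902 rad = 32.3665°
d = R·c = 6372.8 × 0.564902 = 3600.0 km

3600 km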